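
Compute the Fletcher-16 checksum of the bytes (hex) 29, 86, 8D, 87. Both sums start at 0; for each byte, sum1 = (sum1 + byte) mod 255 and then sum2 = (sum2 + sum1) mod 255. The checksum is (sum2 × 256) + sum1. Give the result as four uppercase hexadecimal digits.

Running sums (mod 255):
  after byte 0 (29): sum1=41, sum2=41
  after byte 1 (86): sum1=175, sum2=216
  after byte 2 (8D): sum1=61, sum2=22
  after byte 3 (87): sum1=196, sum2=218
Checksum = sum2·256 + sum1 = 218·256 + 196 = 56004 = 0xDAC4.

DAC4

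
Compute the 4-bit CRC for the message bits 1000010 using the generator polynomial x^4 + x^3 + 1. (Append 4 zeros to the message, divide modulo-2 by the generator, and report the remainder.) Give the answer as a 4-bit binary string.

Append 4 zeros: 10000100000. Divide by 11001 (XOR where the leading bit is 1):
  pos 0: 10000 XOR 11001 = 01001
  pos 1: 10011 XOR 11001 = 01010
  pos 2: 10100 XOR 11001 = 01101
  pos 3: 11010 XOR 11001 = 00011
  pos 6: 11000 XOR 11001 = 00001
Remainder (last 4 bits) = 0001. This is the CRC / FCS.

0001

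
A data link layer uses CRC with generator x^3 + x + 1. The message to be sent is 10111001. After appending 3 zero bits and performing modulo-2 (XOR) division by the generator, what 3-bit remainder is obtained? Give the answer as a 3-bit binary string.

Append 3 zeros: 10111001000. Divide by 1011 (XOR where the leading bit is 1):
  pos 0: 1011 XOR 1011 = 0000
  pos 4: 1001 XOR 1011 = 0010
  pos 6: 1000 XOR 1011 = 0011
Remainder (last 3 bits) = 110. This is the CRC / FCS.

110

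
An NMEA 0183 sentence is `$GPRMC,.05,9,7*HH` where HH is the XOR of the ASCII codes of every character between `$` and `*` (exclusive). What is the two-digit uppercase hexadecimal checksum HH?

XOR the ASCII codes of the payload characters:
  'G' = 0x47 → acc = 0x47
  'P' = 0x50 → acc = 0x17
  'R' = 0x52 → acc = 0x45
  'M' = 0x4D → acc = 0x08
  'C' = 0x43 → acc = 0x4B
  ',' = 0x2C → acc = 0x67
  '.' = 0x2E → acc = 0x49
  '0' = 0x30 → acc = 0x79
  '5' = 0x35 → acc = 0x4C
  ',' = 0x2C → acc = 0x60
  '9' = 0x39 → acc = 0x59
  ',' = 0x2C → acc = 0x75
  '7' = 0x37 → acc = 0x42
Checksum = 0x42.

42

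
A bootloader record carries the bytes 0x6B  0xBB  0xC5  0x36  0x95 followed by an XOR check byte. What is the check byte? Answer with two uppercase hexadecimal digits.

XOR the bytes together:
  start with 0x6B
  0x6B ⊕ 0xBB = 0xD0
  0xD0 ⊕ 0xC5 = 0x15
  0x15 ⊕ 0x36 = 0x23
  0x23 ⊕ 0x95 = 0xB6

B6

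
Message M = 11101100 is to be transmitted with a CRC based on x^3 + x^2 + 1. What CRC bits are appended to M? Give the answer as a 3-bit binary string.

Append 3 zeros: 11101100000. Divide by 1101 (XOR where the leading bit is 1):
  pos 0: 1110 XOR 1101 = 0011
  pos 2: 1111 XOR 1101 = 0010
  pos 4: 1000 XOR 1101 = 0101
  pos 5: 1010 XOR 1101 = 0111
  pos 6: 1110 XOR 1101 = 0011
Remainder (last 3 bits) = 110. This is the CRC / FCS.

110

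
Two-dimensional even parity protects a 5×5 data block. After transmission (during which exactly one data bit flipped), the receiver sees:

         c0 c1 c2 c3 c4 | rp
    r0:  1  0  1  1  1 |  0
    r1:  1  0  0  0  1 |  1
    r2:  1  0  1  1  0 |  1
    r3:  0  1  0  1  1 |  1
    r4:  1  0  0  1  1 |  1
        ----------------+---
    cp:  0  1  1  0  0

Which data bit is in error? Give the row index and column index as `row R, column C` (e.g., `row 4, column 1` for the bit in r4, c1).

row 1, column 2

Recompute each row's even parity and compare to rp:
  r0: data parity 0, sent rp 0 → ok
  r1: data parity 0, sent rp 1 → mismatch
  r2: data parity 1, sent rp 1 → ok
  r3: data parity 1, sent rp 1 → ok
  r4: data parity 1, sent rp 1 → ok
Recompute each column's even parity and compare to cp:
  c0: data parity 0, sent cp 0 → ok
  c1: data parity 1, sent cp 1 → ok
  c2: data parity 0, sent cp 1 → mismatch
  c3: data parity 0, sent cp 0 → ok
  c4: data parity 0, sent cp 0 → ok
Exactly one row (r1) and one column (c2) fail → the flipped bit is at their intersection.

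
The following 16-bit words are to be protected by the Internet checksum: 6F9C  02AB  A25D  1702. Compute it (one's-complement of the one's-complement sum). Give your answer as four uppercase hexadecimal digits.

D458

One's-complement addition (fold any carry out of bit 15 back into bit 0):
  0x6F9C + 0x02AB = 0x07247
  0x7247 + 0xA25D = 0x114A4 → wrap carry → 0x14A5
  0x14A5 + 0x1702 = 0x02BA7
One's-complement sum = 0x2BA7.
Checksum = ~0x2BA7 & 0xFFFF = 0xD458.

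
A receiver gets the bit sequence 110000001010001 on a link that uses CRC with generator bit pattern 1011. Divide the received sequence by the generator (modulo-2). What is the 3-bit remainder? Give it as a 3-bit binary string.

Modulo-2 division of 110000001010001 by 1011:
  pos 0: 1100 XOR 1011 = 0111
  pos 1: 1110 XOR 1011 = 0101
  pos 2: 1010 XOR 1011 = 0001
  pos 5: 1001 XOR 1011 = 0010
  pos 7: 1001 XOR 1011 = 0010
  pos 9: 1000 XOR 1011 = 0011
  pos 11: 1101 XOR 1011 = 0110
Remainder = 110 (nonzero — an error is detected).

110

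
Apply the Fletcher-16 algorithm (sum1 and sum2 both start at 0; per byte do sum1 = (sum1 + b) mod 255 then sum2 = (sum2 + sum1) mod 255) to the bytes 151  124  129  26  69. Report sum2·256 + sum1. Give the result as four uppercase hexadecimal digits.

E5F4

Running sums (mod 255):
  after byte 0 (151): sum1=151, sum2=151
  after byte 1 (124): sum1=20, sum2=171
  after byte 2 (129): sum1=149, sum2=65
  after byte 3 (26): sum1=175, sum2=240
  after byte 4 (69): sum1=244, sum2=229
Checksum = sum2·256 + sum1 = 229·256 + 244 = 58868 = 0xE5F4.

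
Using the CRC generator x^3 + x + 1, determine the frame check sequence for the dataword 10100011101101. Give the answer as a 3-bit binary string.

Append 3 zeros: 10100011101101000. Divide by 1011 (XOR where the leading bit is 1):
  pos 0: 1010 XOR 1011 = 0001
  pos 3: 1001 XOR 1011 = 0010
  pos 5: 1011 XOR 1011 = 0000
  pos 10: 1101 XOR 1011 = 0110
  pos 11: 1100 XOR 1011 = 0111
  pos 12: 1110 XOR 1011 = 0101
  pos 13: 1010 XOR 1011 = 0001
Remainder (last 3 bits) = 001. This is the CRC / FCS.

001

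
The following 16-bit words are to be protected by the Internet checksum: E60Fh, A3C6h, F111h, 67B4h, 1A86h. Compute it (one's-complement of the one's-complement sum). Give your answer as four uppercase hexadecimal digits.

One's-complement addition (fold any carry out of bit 15 back into bit 0):
  0xE60F + 0xA3C6 = 0x189D5 → wrap carry → 0x89D6
  0x89D6 + 0xF111 = 0x17AE7 → wrap carry → 0x7AE8
  0x7AE8 + 0x67B4 = 0x0E29C
  0xE29C + 0x1A86 = 0x0FD22
One's-complement sum = 0xFD22.
Checksum = ~0xFD22 & 0xFFFF = 0x02DD.

02DD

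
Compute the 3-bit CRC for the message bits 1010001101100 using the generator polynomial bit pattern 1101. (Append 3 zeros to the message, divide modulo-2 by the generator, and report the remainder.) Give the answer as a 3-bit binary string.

111

Append 3 zeros: 1010001101100000. Divide by 1101 (XOR where the leading bit is 1):
  pos 0: 1010 XOR 1101 = 0111
  pos 1: 1110 XOR 1101 = 0011
  pos 3: 1101 XOR 1101 = 0000
  pos 7: 1011 XOR 1101 = 0110
  pos 8: 1100 XOR 1101 = 0001
  pos 11: 1000 XOR 1101 = 0101
  pos 12: 1010 XOR 1101 = 0111
Remainder (last 3 bits) = 111. This is the CRC / FCS.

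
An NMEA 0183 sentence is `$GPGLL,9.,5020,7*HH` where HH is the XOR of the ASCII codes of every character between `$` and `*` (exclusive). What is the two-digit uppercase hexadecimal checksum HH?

XOR the ASCII codes of the payload characters:
  'G' = 0x47 → acc = 0x47
  'P' = 0x50 → acc = 0x17
  'G' = 0x47 → acc = 0x50
  'L' = 0x4C → acc = 0x1C
  'L' = 0x4C → acc = 0x50
  ',' = 0x2C → acc = 0x7C
  '9' = 0x39 → acc = 0x45
  '.' = 0x2E → acc = 0x6B
  ',' = 0x2C → acc = 0x47
  '5' = 0x35 → acc = 0x72
  '0' = 0x30 → acc = 0x42
  '2' = 0x32 → acc = 0x70
  '0' = 0x30 → acc = 0x40
  ',' = 0x2C → acc = 0x6C
  '7' = 0x37 → acc = 0x5B
Checksum = 0x5B.

5B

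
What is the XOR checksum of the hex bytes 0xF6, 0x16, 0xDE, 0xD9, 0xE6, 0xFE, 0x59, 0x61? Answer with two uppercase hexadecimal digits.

C7

XOR the bytes together:
  start with 0xF6
  0xF6 ⊕ 0x16 = 0xE0
  0xE0 ⊕ 0xDE = 0x3E
  0x3E ⊕ 0xD9 = 0xE7
  0xE7 ⊕ 0xE6 = 0x01
  0x01 ⊕ 0xFE = 0xFF
  0xFF ⊕ 0x59 = 0xA6
  0xA6 ⊕ 0x61 = 0xC7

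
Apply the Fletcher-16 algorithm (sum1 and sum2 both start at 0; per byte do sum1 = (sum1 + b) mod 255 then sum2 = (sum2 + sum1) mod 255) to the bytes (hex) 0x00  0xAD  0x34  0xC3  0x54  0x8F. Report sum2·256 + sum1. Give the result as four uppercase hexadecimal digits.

Running sums (mod 255):
  after byte 0 (0x00): sum1=0, sum2=0
  after byte 1 (0xAD): sum1=173, sum2=173
  after byte 2 (0x34): sum1=225, sum2=143
  after byte 3 (0xC3): sum1=165, sum2=53
  after byte 4 (0x54): sum1=249, sum2=47
  after byte 5 (0x8F): sum1=137, sum2=184
Checksum = sum2·256 + sum1 = 184·256 + 137 = 47241 = 0xB889.

B889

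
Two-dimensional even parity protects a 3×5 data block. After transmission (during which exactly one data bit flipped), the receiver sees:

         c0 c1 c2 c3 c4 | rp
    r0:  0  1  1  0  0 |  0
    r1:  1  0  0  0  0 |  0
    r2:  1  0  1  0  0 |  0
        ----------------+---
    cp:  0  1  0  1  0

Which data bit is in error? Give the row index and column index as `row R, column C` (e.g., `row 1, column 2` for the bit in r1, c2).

Recompute each row's even parity and compare to rp:
  r0: data parity 0, sent rp 0 → ok
  r1: data parity 1, sent rp 0 → mismatch
  r2: data parity 0, sent rp 0 → ok
Recompute each column's even parity and compare to cp:
  c0: data parity 0, sent cp 0 → ok
  c1: data parity 1, sent cp 1 → ok
  c2: data parity 0, sent cp 0 → ok
  c3: data parity 0, sent cp 1 → mismatch
  c4: data parity 0, sent cp 0 → ok
Exactly one row (r1) and one column (c3) fail → the flipped bit is at their intersection.

row 1, column 3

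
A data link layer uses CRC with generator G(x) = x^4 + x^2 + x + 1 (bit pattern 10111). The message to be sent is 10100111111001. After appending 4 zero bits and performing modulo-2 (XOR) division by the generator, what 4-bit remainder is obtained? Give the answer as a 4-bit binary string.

Append 4 zeros: 101001111110010000. Divide by 10111 (XOR where the leading bit is 1):
  pos 0: 10100 XOR 10111 = 00011
  pos 3: 11111 XOR 10111 = 01000
  pos 4: 10001 XOR 10111 = 00110
  pos 6: 11011 XOR 10111 = 01100
  pos 7: 11000 XOR 10111 = 01111
  pos 8: 11110 XOR 10111 = 01001
  pos 9: 10011 XOR 10111 = 00100
  pos 11: 10000 XOR 10111 = 00111
  pos 13: 11100 XOR 10111 = 01011
Remainder (last 4 bits) = 1011. This is the CRC / FCS.

1011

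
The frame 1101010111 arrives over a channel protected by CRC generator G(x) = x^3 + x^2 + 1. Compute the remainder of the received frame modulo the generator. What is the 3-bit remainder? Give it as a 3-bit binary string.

000

Modulo-2 division of 1101010111 by 1101:
  pos 0: 1101 XOR 1101 = 0000
  pos 5: 1011 XOR 1101 = 0110
  pos 6: 1101 XOR 1101 = 0000
Remainder = 000 (zero — the frame passes the CRC check).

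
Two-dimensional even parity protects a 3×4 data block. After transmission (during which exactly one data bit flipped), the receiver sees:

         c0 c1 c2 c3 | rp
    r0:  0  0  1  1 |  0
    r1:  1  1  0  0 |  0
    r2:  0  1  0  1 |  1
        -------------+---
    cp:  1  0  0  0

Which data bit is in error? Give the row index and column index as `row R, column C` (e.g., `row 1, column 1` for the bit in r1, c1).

Recompute each row's even parity and compare to rp:
  r0: data parity 0, sent rp 0 → ok
  r1: data parity 0, sent rp 0 → ok
  r2: data parity 0, sent rp 1 → mismatch
Recompute each column's even parity and compare to cp:
  c0: data parity 1, sent cp 1 → ok
  c1: data parity 0, sent cp 0 → ok
  c2: data parity 1, sent cp 0 → mismatch
  c3: data parity 0, sent cp 0 → ok
Exactly one row (r2) and one column (c2) fail → the flipped bit is at their intersection.

row 2, column 2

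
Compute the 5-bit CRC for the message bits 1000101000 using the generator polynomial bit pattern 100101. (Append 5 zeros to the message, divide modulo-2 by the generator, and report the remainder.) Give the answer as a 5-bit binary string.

Append 5 zeros: 100010100000000. Divide by 100101 (XOR where the leading bit is 1):
  pos 0: 100010 XOR 100101 = 000111
  pos 3: 111100 XOR 100101 = 011001
  pos 4: 110010 XOR 100101 = 010111
  pos 5: 101110 XOR 100101 = 001011
  pos 7: 101100 XOR 100101 = 001001
  pos 9: 100100 XOR 100101 = 000001
Remainder (last 5 bits) = 00001. This is the CRC / FCS.

00001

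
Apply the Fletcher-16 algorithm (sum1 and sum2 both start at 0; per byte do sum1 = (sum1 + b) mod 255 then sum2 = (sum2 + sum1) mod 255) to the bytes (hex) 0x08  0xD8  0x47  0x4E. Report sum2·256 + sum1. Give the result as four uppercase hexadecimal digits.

8776

Running sums (mod 255):
  after byte 0 (0x08): sum1=8, sum2=8
  after byte 1 (0xD8): sum1=224, sum2=232
  after byte 2 (0x47): sum1=40, sum2=17
  after byte 3 (0x4E): sum1=118, sum2=135
Checksum = sum2·256 + sum1 = 135·256 + 118 = 34678 = 0x8776.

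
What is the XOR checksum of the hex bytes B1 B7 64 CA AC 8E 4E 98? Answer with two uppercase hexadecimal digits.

XOR the bytes together:
  start with 0xB1
  0xB1 ⊕ 0xB7 = 0x06
  0x06 ⊕ 0x64 = 0x62
  0x62 ⊕ 0xCA = 0xA8
  0xA8 ⊕ 0xAC = 0x04
  0x04 ⊕ 0x8E = 0x8A
  0x8A ⊕ 0x4E = 0xC4
  0xC4 ⊕ 0x98 = 0x5C

5C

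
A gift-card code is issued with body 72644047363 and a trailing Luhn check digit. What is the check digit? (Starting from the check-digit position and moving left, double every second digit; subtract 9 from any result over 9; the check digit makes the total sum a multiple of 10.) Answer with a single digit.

Partial digits right→left: 3 6 3 7 4 0 4 4 6 2 7
Double every second digit counting from the check-digit position (so the 1st, 3rd, 5th, ... of the partial from the right).
  doubled (with −9 where >9): 6 6 8 8 3 5 → sum 36
  kept as-is: 6 7 0 4 2 → sum 19
Total = 36 + 19 = 55.
Check digit = (10 − (55 mod 10)) mod 10 = 5.

5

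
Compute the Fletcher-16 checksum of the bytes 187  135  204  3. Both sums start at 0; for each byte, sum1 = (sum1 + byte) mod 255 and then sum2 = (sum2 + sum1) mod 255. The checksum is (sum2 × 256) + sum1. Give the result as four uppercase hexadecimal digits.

2213

Running sums (mod 255):
  after byte 0 (187): sum1=187, sum2=187
  after byte 1 (135): sum1=67, sum2=254
  after byte 2 (204): sum1=16, sum2=15
  after byte 3 (3): sum1=19, sum2=34
Checksum = sum2·256 + sum1 = 34·256 + 19 = 8723 = 0x2213.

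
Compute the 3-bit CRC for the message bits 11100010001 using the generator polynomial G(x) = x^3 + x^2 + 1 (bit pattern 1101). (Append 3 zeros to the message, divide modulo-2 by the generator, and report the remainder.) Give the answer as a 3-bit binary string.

110

Append 3 zeros: 11100010001000. Divide by 1101 (XOR where the leading bit is 1):
  pos 0: 1110 XOR 1101 = 0011
  pos 2: 1100 XOR 1101 = 0001
  pos 5: 1100 XOR 1101 = 0001
  pos 8: 1010 XOR 1101 = 0111
  pos 9: 1110 XOR 1101 = 0011
Remainder (last 3 bits) = 110. This is the CRC / FCS.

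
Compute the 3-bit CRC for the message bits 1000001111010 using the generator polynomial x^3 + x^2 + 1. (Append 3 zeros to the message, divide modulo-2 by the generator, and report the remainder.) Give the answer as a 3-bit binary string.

100

Append 3 zeros: 1000001111010000. Divide by 1101 (XOR where the leading bit is 1):
  pos 0: 1000 XOR 1101 = 0101
  pos 1: 1010 XOR 1101 = 0111
  pos 2: 1110 XOR 1101 = 0011
  pos 4: 1111 XOR 1101 = 0010
  pos 6: 1011 XOR 1101 = 0110
  pos 7: 1100 XOR 1101 = 0001
  pos 10: 1100 XOR 1101 = 0001
Remainder (last 3 bits) = 100. This is the CRC / FCS.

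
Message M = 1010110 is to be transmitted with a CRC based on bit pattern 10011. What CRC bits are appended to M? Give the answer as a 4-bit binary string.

Append 4 zeros: 10101100000. Divide by 10011 (XOR where the leading bit is 1):
  pos 0: 10101 XOR 10011 = 00110
  pos 2: 11010 XOR 10011 = 01001
  pos 3: 10010 XOR 10011 = 00001
Remainder (last 4 bits) = 1000. This is the CRC / FCS.

1000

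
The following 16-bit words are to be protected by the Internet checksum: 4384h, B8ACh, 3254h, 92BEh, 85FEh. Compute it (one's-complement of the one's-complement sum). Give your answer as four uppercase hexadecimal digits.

One's-complement addition (fold any carry out of bit 15 back into bit 0):
  0x4384 + 0xB8AC = 0x0FC30
  0xFC30 + 0x3254 = 0x12E84 → wrap carry → 0x2E85
  0x2E85 + 0x92BE = 0x0C143
  0xC143 + 0x85FE = 0x14741 → wrap carry → 0x4742
One's-complement sum = 0x4742.
Checksum = ~0x4742 & 0xFFFF = 0xB8BD.

B8BD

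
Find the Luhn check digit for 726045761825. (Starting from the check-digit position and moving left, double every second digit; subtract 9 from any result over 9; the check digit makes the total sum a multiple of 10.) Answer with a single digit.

7

Partial digits right→left: 5 2 8 1 6 7 5 4 0 6 2 7
Double every second digit counting from the check-digit position (so the 1st, 3rd, 5th, ... of the partial from the right).
  doubled (with −9 where >9): 1 7 3 1 0 4 → sum 16
  kept as-is: 2 1 7 4 6 7 → sum 27
Total = 16 + 27 = 43.
Check digit = (10 − (43 mod 10)) mod 10 = 7.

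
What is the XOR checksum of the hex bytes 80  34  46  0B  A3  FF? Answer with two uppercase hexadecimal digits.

XOR the bytes together:
  start with 0x80
  0x80 ⊕ 0x34 = 0xB4
  0xB4 ⊕ 0x46 = 0xF2
  0xF2 ⊕ 0x0B = 0xF9
  0xF9 ⊕ 0xA3 = 0x5A
  0x5A ⊕ 0xFF = 0xA5

A5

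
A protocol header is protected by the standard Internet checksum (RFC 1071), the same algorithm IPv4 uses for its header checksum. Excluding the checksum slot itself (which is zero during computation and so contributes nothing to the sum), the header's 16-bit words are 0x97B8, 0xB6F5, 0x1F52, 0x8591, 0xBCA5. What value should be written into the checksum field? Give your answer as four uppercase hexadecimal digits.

4FC8

One's-complement addition (fold any carry out of bit 15 back into bit 0):
  0x97B8 + 0xB6F5 = 0x14EAD → wrap carry → 0x4EAE
  0x4EAE + 0x1F52 = 0x06E00
  0x6E00 + 0x8591 = 0x0F391
  0xF391 + 0xBCA5 = 0x1B036 → wrap carry → 0xB037
One's-complement sum = 0xB037.
Checksum = ~0xB037 & 0xFFFF = 0x4FC8.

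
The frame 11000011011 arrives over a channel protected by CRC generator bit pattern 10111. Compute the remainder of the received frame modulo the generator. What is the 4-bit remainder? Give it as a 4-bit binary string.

Modulo-2 division of 11000011011 by 10111:
  pos 0: 11000 XOR 10111 = 01111
  pos 1: 11110 XOR 10111 = 01001
  pos 2: 10011 XOR 10111 = 00100
  pos 4: 10010 XOR 10111 = 00101
  pos 6: 10111 XOR 10111 = 00000
Remainder = 0000 (zero — the frame passes the CRC check).

0000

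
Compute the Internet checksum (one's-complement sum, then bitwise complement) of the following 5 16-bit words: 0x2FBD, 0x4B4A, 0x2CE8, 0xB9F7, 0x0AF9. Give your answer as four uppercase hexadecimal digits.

One's-complement addition (fold any carry out of bit 15 back into bit 0):
  0x2FBD + 0x4B4A = 0x07B07
  0x7B07 + 0x2CE8 = 0x0A7EF
  0xA7EF + 0xB9F7 = 0x161E6 → wrap carry → 0x61E7
  0x61E7 + 0x0AF9 = 0x06CE0
One's-complement sum = 0x6CE0.
Checksum = ~0x6CE0 & 0xFFFF = 0x931F.

931F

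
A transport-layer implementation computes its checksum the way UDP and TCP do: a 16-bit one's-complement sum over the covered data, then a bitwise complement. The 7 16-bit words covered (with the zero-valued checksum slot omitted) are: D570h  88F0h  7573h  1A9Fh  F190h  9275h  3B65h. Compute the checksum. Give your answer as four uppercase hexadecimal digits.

One's-complement addition (fold any carry out of bit 15 back into bit 0):
  0xD570 + 0x88F0 = 0x15E60 → wrap carry → 0x5E61
  0x5E61 + 0x7573 = 0x0D3D4
  0xD3D4 + 0x1A9F = 0x0EE73
  0xEE73 + 0xF190 = 0x1E003 → wrap carry → 0xE004
  0xE004 + 0x9275 = 0x17279 → wrap carry → 0x727A
  0x727A + 0x3B65 = 0x0ADDF
One's-complement sum = 0xADDF.
Checksum = ~0xADDF & 0xFFFF = 0x5220.

5220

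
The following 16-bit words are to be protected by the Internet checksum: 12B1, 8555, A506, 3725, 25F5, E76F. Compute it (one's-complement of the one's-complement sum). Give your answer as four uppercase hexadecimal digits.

7E68

One's-complement addition (fold any carry out of bit 15 back into bit 0):
  0x12B1 + 0x8555 = 0x09806
  0x9806 + 0xA506 = 0x13D0C → wrap carry → 0x3D0D
  0x3D0D + 0x3725 = 0x07432
  0x7432 + 0x25F5 = 0x09A27
  0x9A27 + 0xE76F = 0x18196 → wrap carry → 0x8197
One's-complement sum = 0x8197.
Checksum = ~0x8197 & 0xFFFF = 0x7E68.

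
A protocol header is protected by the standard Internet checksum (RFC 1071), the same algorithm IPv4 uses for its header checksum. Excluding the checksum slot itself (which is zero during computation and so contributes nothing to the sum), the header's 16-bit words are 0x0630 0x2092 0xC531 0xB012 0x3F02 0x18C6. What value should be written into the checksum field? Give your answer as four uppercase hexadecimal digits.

0C31

One's-complement addition (fold any carry out of bit 15 back into bit 0):
  0x0630 + 0x2092 = 0x026C2
  0x26C2 + 0xC531 = 0x0EBF3
  0xEBF3 + 0xB012 = 0x19C05 → wrap carry → 0x9C06
  0x9C06 + 0x3F02 = 0x0DB08
  0xDB08 + 0x18C6 = 0x0F3CE
One's-complement sum = 0xF3CE.
Checksum = ~0xF3CE & 0xFFFF = 0x0C31.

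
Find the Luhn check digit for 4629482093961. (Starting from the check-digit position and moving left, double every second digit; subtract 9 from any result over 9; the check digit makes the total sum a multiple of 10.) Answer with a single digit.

4

Partial digits right→left: 1 6 9 3 9 0 2 8 4 9 2 6 4
Double every second digit counting from the check-digit position (so the 1st, 3rd, 5th, ... of the partial from the right).
  doubled (with −9 where >9): 2 9 9 4 8 4 8 → sum 44
  kept as-is: 6 3 0 8 9 6 → sum 32
Total = 44 + 32 = 76.
Check digit = (10 − (76 mod 10)) mod 10 = 4.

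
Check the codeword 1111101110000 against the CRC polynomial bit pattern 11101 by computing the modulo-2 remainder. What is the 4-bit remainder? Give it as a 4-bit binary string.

Modulo-2 division of 1111101110000 by 11101:
  pos 0: 11111 XOR 11101 = 00010
  pos 3: 10011 XOR 11101 = 01110
  pos 4: 11101 XOR 11101 = 00000
Remainder = 0000 (zero — the frame passes the CRC check).

0000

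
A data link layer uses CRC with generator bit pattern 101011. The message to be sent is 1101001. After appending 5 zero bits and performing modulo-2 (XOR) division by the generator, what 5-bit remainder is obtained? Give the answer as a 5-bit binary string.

11011

Append 5 zeros: 110100100000. Divide by 101011 (XOR where the leading bit is 1):
  pos 0: 110100 XOR 101011 = 011111
  pos 1: 111111 XOR 101011 = 010100
  pos 2: 101000 XOR 101011 = 000011
  pos 6: 110000 XOR 101011 = 011011
Remainder (last 5 bits) = 11011. This is the CRC / FCS.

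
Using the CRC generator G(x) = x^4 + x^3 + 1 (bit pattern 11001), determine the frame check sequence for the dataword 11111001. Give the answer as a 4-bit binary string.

Append 4 zeros: 111110010000. Divide by 11001 (XOR where the leading bit is 1):
  pos 0: 11111 XOR 11001 = 00110
  pos 2: 11000 XOR 11001 = 00001
  pos 6: 11000 XOR 11001 = 00001
Remainder (last 4 bits) = 0010. This is the CRC / FCS.

0010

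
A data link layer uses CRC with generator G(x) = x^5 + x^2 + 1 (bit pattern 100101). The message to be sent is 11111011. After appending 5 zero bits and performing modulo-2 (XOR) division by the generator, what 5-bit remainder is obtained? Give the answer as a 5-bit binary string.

Append 5 zeros: 1111101100000. Divide by 100101 (XOR where the leading bit is 1):
  pos 0: 111110 XOR 100101 = 011011
  pos 1: 110111 XOR 100101 = 010010
  pos 2: 100101 XOR 100101 = 000000
Remainder (last 5 bits) = 00000. This is the CRC / FCS.

00000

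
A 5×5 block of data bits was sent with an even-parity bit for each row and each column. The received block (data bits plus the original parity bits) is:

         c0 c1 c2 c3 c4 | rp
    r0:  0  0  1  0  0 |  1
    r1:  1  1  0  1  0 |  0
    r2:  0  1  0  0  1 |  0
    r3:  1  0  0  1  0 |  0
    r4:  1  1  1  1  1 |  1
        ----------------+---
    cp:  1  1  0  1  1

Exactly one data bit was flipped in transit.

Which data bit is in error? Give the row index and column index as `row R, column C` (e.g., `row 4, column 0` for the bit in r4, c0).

row 1, column 4

Recompute each row's even parity and compare to rp:
  r0: data parity 1, sent rp 1 → ok
  r1: data parity 1, sent rp 0 → mismatch
  r2: data parity 0, sent rp 0 → ok
  r3: data parity 0, sent rp 0 → ok
  r4: data parity 1, sent rp 1 → ok
Recompute each column's even parity and compare to cp:
  c0: data parity 1, sent cp 1 → ok
  c1: data parity 1, sent cp 1 → ok
  c2: data parity 0, sent cp 0 → ok
  c3: data parity 1, sent cp 1 → ok
  c4: data parity 0, sent cp 1 → mismatch
Exactly one row (r1) and one column (c4) fail → the flipped bit is at their intersection.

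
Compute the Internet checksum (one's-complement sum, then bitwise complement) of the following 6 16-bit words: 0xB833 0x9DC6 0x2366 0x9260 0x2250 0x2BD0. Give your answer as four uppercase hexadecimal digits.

A61E

One's-complement addition (fold any carry out of bit 15 back into bit 0):
  0xB833 + 0x9DC6 = 0x155F9 → wrap carry → 0x55FA
  0x55FA + 0x2366 = 0x07960
  0x7960 + 0x9260 = 0x10BC0 → wrap carry → 0x0BC1
  0x0BC1 + 0x2250 = 0x02E11
  0x2E11 + 0x2BD0 = 0x059E1
One's-complement sum = 0x59E1.
Checksum = ~0x59E1 & 0xFFFF = 0xA61E.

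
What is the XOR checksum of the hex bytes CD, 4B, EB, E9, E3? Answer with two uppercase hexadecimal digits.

67

XOR the bytes together:
  start with 0xCD
  0xCD ⊕ 0x4B = 0x86
  0x86 ⊕ 0xEB = 0x6D
  0x6D ⊕ 0xE9 = 0x84
  0x84 ⊕ 0xE3 = 0x67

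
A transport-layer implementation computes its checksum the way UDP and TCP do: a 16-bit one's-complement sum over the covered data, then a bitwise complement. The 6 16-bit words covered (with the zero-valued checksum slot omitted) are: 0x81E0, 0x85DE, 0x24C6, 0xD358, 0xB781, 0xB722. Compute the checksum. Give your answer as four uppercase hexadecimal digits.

917D

One's-complement addition (fold any carry out of bit 15 back into bit 0):
  0x81E0 + 0x85DE = 0x107BE → wrap carry → 0x07BF
  0x07BF + 0x24C6 = 0x02C85
  0x2C85 + 0xD358 = 0x0FFDD
  0xFFDD + 0xB781 = 0x1B75E → wrap carry → 0xB75F
  0xB75F + 0xB722 = 0x16E81 → wrap carry → 0x6E82
One's-complement sum = 0x6E82.
Checksum = ~0x6E82 & 0xFFFF = 0x917D.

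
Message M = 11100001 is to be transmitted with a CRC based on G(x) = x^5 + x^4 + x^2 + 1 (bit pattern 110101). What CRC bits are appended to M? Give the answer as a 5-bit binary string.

00000

Append 5 zeros: 1110000100000. Divide by 110101 (XOR where the leading bit is 1):
  pos 0: 111000 XOR 110101 = 001101
  pos 2: 110101 XOR 110101 = 000000
Remainder (last 5 bits) = 00000. This is the CRC / FCS.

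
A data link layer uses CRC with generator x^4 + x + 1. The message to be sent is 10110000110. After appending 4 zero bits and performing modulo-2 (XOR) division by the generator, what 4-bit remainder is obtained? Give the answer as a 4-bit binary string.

Append 4 zeros: 101100001100000. Divide by 10011 (XOR where the leading bit is 1):
  pos 0: 10110 XOR 10011 = 00101
  pos 2: 10100 XOR 10011 = 00111
  pos 4: 11101 XOR 10011 = 01110
  pos 5: 11101 XOR 10011 = 01110
  pos 6: 11100 XOR 10011 = 01111
  pos 7: 11110 XOR 10011 = 01101
  pos 8: 11010 XOR 10011 = 01001
  pos 9: 10010 XOR 10011 = 00001
Remainder (last 4 bits) = 0010. This is the CRC / FCS.

0010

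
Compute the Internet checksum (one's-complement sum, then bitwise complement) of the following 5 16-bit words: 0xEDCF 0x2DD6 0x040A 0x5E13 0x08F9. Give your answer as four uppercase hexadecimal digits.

7943

One's-complement addition (fold any carry out of bit 15 back into bit 0):
  0xEDCF + 0x2DD6 = 0x11BA5 → wrap carry → 0x1BA6
  0x1BA6 + 0x040A = 0x01FB0
  0x1FB0 + 0x5E13 = 0x07DC3
  0x7DC3 + 0x08F9 = 0x086BC
One's-complement sum = 0x86BC.
Checksum = ~0x86BC & 0xFFFF = 0x7943.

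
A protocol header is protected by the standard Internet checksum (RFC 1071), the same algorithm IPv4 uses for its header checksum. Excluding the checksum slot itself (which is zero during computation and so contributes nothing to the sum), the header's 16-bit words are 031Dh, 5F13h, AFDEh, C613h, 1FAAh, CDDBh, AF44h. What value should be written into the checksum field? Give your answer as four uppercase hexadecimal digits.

One's-complement addition (fold any carry out of bit 15 back into bit 0):
  0x031D + 0x5F13 = 0x06230
  0x6230 + 0xAFDE = 0x1120E → wrap carry → 0x120F
  0x120F + 0xC613 = 0x0D822
  0xD822 + 0x1FAA = 0x0F7CC
  0xF7CC + 0xCDDB = 0x1C5A7 → wrap carry → 0xC5A8
  0xC5A8 + 0xAF44 = 0x174EC → wrap carry → 0x74ED
One's-complement sum = 0x74ED.
Checksum = ~0x74ED & 0xFFFF = 0x8B12.

8B12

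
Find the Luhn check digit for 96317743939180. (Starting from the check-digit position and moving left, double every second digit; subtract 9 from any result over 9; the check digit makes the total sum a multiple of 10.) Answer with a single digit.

Partial digits right→left: 0 8 1 9 3 9 3 4 7 7 1 3 6 9
Double every second digit counting from the check-digit position (so the 1st, 3rd, 5th, ... of the partial from the right).
  doubled (with −9 where >9): 0 2 6 6 5 2 3 → sum 24
  kept as-is: 8 9 9 4 7 3 9 → sum 49
Total = 24 + 49 = 73.
Check digit = (10 − (73 mod 10)) mod 10 = 7.

7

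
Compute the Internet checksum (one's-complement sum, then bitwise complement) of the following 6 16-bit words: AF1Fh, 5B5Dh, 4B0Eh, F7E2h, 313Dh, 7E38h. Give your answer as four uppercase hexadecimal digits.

One's-complement addition (fold any carry out of bit 15 back into bit 0):
  0xAF1F + 0x5B5D = 0x10A7C → wrap carry → 0x0A7D
  0x0A7D + 0x4B0E = 0x0558B
  0x558B + 0xF7E2 = 0x14D6D → wrap carry → 0x4D6E
  0x4D6E + 0x313D = 0x07EAB
  0x7EAB + 0x7E38 = 0x0FCE3
One's-complement sum = 0xFCE3.
Checksum = ~0xFCE3 & 0xFFFF = 0x031C.

031C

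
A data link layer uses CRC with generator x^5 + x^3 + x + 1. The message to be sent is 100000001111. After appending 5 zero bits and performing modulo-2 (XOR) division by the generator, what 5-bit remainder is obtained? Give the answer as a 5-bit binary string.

Append 5 zeros: 10000000111100000. Divide by 101011 (XOR where the leading bit is 1):
  pos 0: 100000 XOR 101011 = 001011
  pos 2: 101100 XOR 101011 = 000111
  pos 5: 111111 XOR 101011 = 010100
  pos 6: 101001 XOR 101011 = 000010
  pos 10: 100000 XOR 101011 = 001011
Remainder (last 5 bits) = 10110. This is the CRC / FCS.

10110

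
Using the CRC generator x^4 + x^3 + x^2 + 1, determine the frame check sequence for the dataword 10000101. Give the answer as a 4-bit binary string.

Append 4 zeros: 100001010000. Divide by 11101 (XOR where the leading bit is 1):
  pos 0: 10000 XOR 11101 = 01101
  pos 1: 11011 XOR 11101 = 00110
  pos 3: 11001 XOR 11101 = 00100
  pos 5: 10000 XOR 11101 = 01101
  pos 6: 11010 XOR 11101 = 00111
Remainder (last 4 bits) = 1110. This is the CRC / FCS.

1110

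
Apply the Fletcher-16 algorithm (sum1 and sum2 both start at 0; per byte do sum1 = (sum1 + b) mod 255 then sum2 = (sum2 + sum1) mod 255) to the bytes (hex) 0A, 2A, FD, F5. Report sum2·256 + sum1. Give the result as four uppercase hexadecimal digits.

9828

Running sums (mod 255):
  after byte 0 (0A): sum1=10, sum2=10
  after byte 1 (2A): sum1=52, sum2=62
  after byte 2 (FD): sum1=50, sum2=112
  after byte 3 (F5): sum1=40, sum2=152
Checksum = sum2·256 + sum1 = 152·256 + 40 = 38952 = 0x9828.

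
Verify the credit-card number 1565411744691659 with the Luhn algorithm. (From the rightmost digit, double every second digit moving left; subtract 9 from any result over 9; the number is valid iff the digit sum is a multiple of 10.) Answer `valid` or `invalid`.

From the right, keep odd positions and double even positions (subtract 9 from any doubled value over 9):
  doubled (positions 2,4,...): 1 2 3 8 2 8 3 2 → sum 29
  kept (positions 1,3,...): 9 6 9 4 7 1 5 5 → sum 46
Total = 75.
75 mod 10 = 5, so the number is invalid.

invalid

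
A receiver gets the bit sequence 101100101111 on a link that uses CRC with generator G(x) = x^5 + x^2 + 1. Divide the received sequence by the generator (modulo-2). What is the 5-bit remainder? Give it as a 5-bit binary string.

11010

Modulo-2 division of 101100101111 by 100101:
  pos 0: 101100 XOR 100101 = 001001
  pos 2: 100110 XOR 100101 = 000011
  pos 6: 111111 XOR 100101 = 011010
Remainder = 11010 (nonzero — an error is detected).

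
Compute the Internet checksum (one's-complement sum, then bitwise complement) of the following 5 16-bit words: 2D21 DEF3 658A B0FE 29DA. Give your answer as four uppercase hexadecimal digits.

One's-complement addition (fold any carry out of bit 15 back into bit 0):
  0x2D21 + 0xDEF3 = 0x10C14 → wrap carry → 0x0C15
  0x0C15 + 0x658A = 0x0719F
  0x719F + 0xB0FE = 0x1229D → wrap carry → 0x229E
  0x229E + 0x29DA = 0x04C78
One's-complement sum = 0x4C78.
Checksum = ~0x4C78 & 0xFFFF = 0xB387.

B387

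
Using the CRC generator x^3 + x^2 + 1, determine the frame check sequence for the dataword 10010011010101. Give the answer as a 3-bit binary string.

Append 3 zeros: 10010011010101000. Divide by 1101 (XOR where the leading bit is 1):
  pos 0: 1001 XOR 1101 = 0100
  pos 1: 1000 XOR 1101 = 0101
  pos 2: 1010 XOR 1101 = 0111
  pos 3: 1111 XOR 1101 = 0010
  pos 5: 1010 XOR 1101 = 0111
  pos 6: 1111 XOR 1101 = 0010
  pos 8: 1001 XOR 1101 = 0100
  pos 9: 1000 XOR 1101 = 0101
  pos 10: 1011 XOR 1101 = 0110
  pos 11: 1100 XOR 1101 = 0001
Remainder (last 3 bits) = 100. This is the CRC / FCS.

100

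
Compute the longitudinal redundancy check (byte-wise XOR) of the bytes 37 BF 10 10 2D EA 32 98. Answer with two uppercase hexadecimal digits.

E5

XOR the bytes together:
  start with 0x37
  0x37 ⊕ 0xBF = 0x88
  0x88 ⊕ 0x10 = 0x98
  0x98 ⊕ 0x10 = 0x88
  0x88 ⊕ 0x2D = 0xA5
  0xA5 ⊕ 0xEA = 0x4F
  0x4F ⊕ 0x32 = 0x7D
  0x7D ⊕ 0x98 = 0xE5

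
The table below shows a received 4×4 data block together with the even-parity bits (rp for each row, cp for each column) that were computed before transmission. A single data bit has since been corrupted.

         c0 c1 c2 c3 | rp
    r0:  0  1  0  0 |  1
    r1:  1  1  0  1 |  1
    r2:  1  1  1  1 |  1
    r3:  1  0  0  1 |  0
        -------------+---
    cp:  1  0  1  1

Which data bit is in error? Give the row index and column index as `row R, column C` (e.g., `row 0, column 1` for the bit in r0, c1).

Recompute each row's even parity and compare to rp:
  r0: data parity 1, sent rp 1 → ok
  r1: data parity 1, sent rp 1 → ok
  r2: data parity 0, sent rp 1 → mismatch
  r3: data parity 0, sent rp 0 → ok
Recompute each column's even parity and compare to cp:
  c0: data parity 1, sent cp 1 → ok
  c1: data parity 1, sent cp 0 → mismatch
  c2: data parity 1, sent cp 1 → ok
  c3: data parity 1, sent cp 1 → ok
Exactly one row (r2) and one column (c1) fail → the flipped bit is at their intersection.

row 2, column 1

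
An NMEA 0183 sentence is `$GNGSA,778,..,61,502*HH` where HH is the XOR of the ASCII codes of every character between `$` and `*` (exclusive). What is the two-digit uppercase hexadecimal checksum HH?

54

XOR the ASCII codes of the payload characters:
  'G' = 0x47 → acc = 0x47
  'N' = 0x4E → acc = 0x09
  'G' = 0x47 → acc = 0x4E
  'S' = 0x53 → acc = 0x1D
  'A' = 0x41 → acc = 0x5C
  ',' = 0x2C → acc = 0x70
  '7' = 0x37 → acc = 0x47
  '7' = 0x37 → acc = 0x70
  '8' = 0x38 → acc = 0x48
  ',' = 0x2C → acc = 0x64
  '.' = 0x2E → acc = 0x4A
  '.' = 0x2E → acc = 0x64
  ',' = 0x2C → acc = 0x48
  '6' = 0x36 → acc = 0x7E
  '1' = 0x31 → acc = 0x4F
  ',' = 0x2C → acc = 0x63
  '5' = 0x35 → acc = 0x56
  '0' = 0x30 → acc = 0x66
  '2' = 0x32 → acc = 0x54
Checksum = 0x54.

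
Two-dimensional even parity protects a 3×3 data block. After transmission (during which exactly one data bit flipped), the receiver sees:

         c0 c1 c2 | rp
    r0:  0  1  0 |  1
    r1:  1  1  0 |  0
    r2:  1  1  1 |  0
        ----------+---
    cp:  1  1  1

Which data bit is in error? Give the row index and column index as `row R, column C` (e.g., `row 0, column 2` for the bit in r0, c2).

Recompute each row's even parity and compare to rp:
  r0: data parity 1, sent rp 1 → ok
  r1: data parity 0, sent rp 0 → ok
  r2: data parity 1, sent rp 0 → mismatch
Recompute each column's even parity and compare to cp:
  c0: data parity 0, sent cp 1 → mismatch
  c1: data parity 1, sent cp 1 → ok
  c2: data parity 1, sent cp 1 → ok
Exactly one row (r2) and one column (c0) fail → the flipped bit is at their intersection.

row 2, column 0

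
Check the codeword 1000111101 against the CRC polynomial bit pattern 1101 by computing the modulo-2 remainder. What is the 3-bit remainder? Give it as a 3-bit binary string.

000

Modulo-2 division of 1000111101 by 1101:
  pos 0: 1000 XOR 1101 = 0101
  pos 1: 1011 XOR 1101 = 0110
  pos 2: 1101 XOR 1101 = 0000
  pos 6: 1101 XOR 1101 = 0000
Remainder = 000 (zero — the frame passes the CRC check).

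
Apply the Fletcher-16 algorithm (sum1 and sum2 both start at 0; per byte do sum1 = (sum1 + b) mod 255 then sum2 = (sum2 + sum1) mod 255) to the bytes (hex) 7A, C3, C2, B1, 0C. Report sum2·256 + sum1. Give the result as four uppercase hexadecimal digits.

Running sums (mod 255):
  after byte 0 (7A): sum1=122, sum2=122
  after byte 1 (C3): sum1=62, sum2=184
  after byte 2 (C2): sum1=1, sum2=185
  after byte 3 (B1): sum1=178, sum2=108
  after byte 4 (0C): sum1=190, sum2=43
Checksum = sum2·256 + sum1 = 43·256 + 190 = 11198 = 0x2BBE.

2BBE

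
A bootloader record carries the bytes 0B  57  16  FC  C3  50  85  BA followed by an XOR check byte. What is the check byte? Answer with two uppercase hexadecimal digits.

1A

XOR the bytes together:
  start with 0x0B
  0x0B ⊕ 0x57 = 0x5C
  0x5C ⊕ 0x16 = 0x4A
  0x4A ⊕ 0xFC = 0xB6
  0xB6 ⊕ 0xC3 = 0x75
  0x75 ⊕ 0x50 = 0x25
  0x25 ⊕ 0x85 = 0xA0
  0xA0 ⊕ 0xBA = 0x1A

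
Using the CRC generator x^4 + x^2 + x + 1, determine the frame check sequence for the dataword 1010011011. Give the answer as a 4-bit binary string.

0110

Append 4 zeros: 10100110110000. Divide by 10111 (XOR where the leading bit is 1):
  pos 0: 10100 XOR 10111 = 00011
  pos 3: 11110 XOR 10111 = 01001
  pos 4: 10011 XOR 10111 = 00100
  pos 6: 10010 XOR 10111 = 00101
  pos 8: 10100 XOR 10111 = 00011
Remainder (last 4 bits) = 0110. This is the CRC / FCS.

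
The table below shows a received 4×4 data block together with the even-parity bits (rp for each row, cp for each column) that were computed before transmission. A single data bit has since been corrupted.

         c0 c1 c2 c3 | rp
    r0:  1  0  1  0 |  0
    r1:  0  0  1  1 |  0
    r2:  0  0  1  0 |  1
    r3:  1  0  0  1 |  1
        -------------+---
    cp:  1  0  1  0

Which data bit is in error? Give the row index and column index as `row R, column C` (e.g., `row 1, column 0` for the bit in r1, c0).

row 3, column 0

Recompute each row's even parity and compare to rp:
  r0: data parity 0, sent rp 0 → ok
  r1: data parity 0, sent rp 0 → ok
  r2: data parity 1, sent rp 1 → ok
  r3: data parity 0, sent rp 1 → mismatch
Recompute each column's even parity and compare to cp:
  c0: data parity 0, sent cp 1 → mismatch
  c1: data parity 0, sent cp 0 → ok
  c2: data parity 1, sent cp 1 → ok
  c3: data parity 0, sent cp 0 → ok
Exactly one row (r3) and one column (c0) fail → the flipped bit is at their intersection.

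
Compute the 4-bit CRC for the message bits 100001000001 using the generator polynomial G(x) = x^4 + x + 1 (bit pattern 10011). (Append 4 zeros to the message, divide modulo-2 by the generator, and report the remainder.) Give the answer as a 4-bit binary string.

Append 4 zeros: 1000010000010000. Divide by 10011 (XOR where the leading bit is 1):
  pos 0: 10000 XOR 10011 = 00011
  pos 3: 11100 XOR 10011 = 01111
  pos 4: 11110 XOR 10011 = 01101
  pos 5: 11010 XOR 10011 = 01001
  pos 6: 10010 XOR 10011 = 00001
  pos 10: 11000 XOR 10011 = 01011
  pos 11: 10110 XOR 10011 = 00101
Remainder (last 4 bits) = 0101. This is the CRC / FCS.

0101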